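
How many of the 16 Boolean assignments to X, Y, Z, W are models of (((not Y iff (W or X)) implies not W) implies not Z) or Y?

Initial set: {((((not Y iff (W or X)) implies not W) implies not Z) or Y)}.
((((not Y iff (W or X)) implies not W) implies not Z) or Y): β-rule — branch into (((not Y iff (W or X)) implies not W) implies not Z)  //  Y.
  branch 1 (add (((not Y iff (W or X)) implies not W) implies not Z)):
    (((not Y iff (W or X)) implies not W) implies not Z): β-rule — branch into not ((not Y iff (W or X)) implies not W)  //  not Z.
      branch 1.1 (add not ((not Y iff (W or X)) implies not W)):
        not ((not Y iff (W or X)) implies not W): α-rule — add (not Y iff (W or X)), not not W.
        (not Y iff (W or X)): β-rule — branch into not Y, (W or X)  //  not not Y, not (W or X).
          branch 1.1.1 (add not Y, (W or X)):
            (W or X): β-rule — branch into W  //  X.
              branch 1.1.1.1 (add W):
                ○ open, literals {W=true, Y=false}.
              branch 1.1.1.2 (add X):
                ○ open, literals {W=true, X=true, Y=false}.
          branch 1.1.2 (add not not Y, not (W or X)):
            not (W or X): α-rule — add not W, not X.
            × closes — contains both W and not W.
      branch 1.2 (add not Z):
        ○ open, literals {Z=false}.
  branch 2 (add Y):
    ○ open, literals {Y=true}.
1 branch closed, 4 open.
Each open branch fixes some atoms; the unmentioned ones are free. Counting distinct full assignments: branch {W=true, Y=false} (X, Z) contributes 4 new; branch {W=true, X=true, Y=false} (Z) contributes 0 new; branch {Z=false} (X, Y, W) contributes 6 new; branch {Y=true} (X, Z, W) contributes 4 new. Total: 14.

14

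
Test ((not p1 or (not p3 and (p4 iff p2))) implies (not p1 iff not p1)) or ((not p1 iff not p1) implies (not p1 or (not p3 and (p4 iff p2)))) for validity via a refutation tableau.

Valid

Assume the negation and expand:
Initial set: {F (((not p1 or (not p3 and (p4 iff p2))) implies (not p1 iff not p1)) or ((not p1 iff not p1) implies (not p1 or (not p3 and (p4 iff p2)))))}.
F (((not p1 or (not p3 and (p4 iff p2))) implies (not p1 iff not p1)) or ((not p1 iff not p1) implies (not p1 or (not p3 and (p4 iff p2))))): α-rule — add F ((not p1 or (not p3 and (p4 iff p2))) implies (not p1 iff not p1)), F ((not p1 iff not p1) implies (not p1 or (not p3 and (p4 iff p2)))).
F ((not p1 or (not p3 and (p4 iff p2))) implies (not p1 iff not p1)): α-rule — add T (not p1 or (not p3 and (p4 iff p2))), F (not p1 iff not p1).
F ((not p1 iff not p1) implies (not p1 or (not p3 and (p4 iff p2)))): α-rule — add T (not p1 iff not p1), F (not p1 or (not p3 and (p4 iff p2))).
F (not p1 or (not p3 and (p4 iff p2))): α-rule — add F not p1, F (not p3 and (p4 iff p2)).
T (not p1 or (not p3 and (p4 iff p2))): β-rule — branch into T not p1  //  T (not p3 and (p4 iff p2)).
  branch 1 (add T not p1):
    × closes — contains both p1 and not p1.
  branch 2 (add T (not p3 and (p4 iff p2))):
    T (not p3 and (p4 iff p2)): α-rule — add T not p3, T (p4 iff p2).
    F (not p1 iff not p1): β-rule — branch into T not p1, F not p1  //  F not p1, T not p1.
      branch 2.1 (add T not p1, F not p1):
        × closes — contains both p1 and not p1.
      branch 2.2 (add F not p1, T not p1):
        × closes — contains both p1 and not p1.
All 3 branches close.
Every branch closed, so the negation is unsatisfiable and the formula is valid.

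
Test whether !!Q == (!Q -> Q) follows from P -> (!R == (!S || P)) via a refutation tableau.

Yes

Initial set: {T (P -> (!R == (!S || P))); F (!!Q == (!Q -> Q))}.
T (P -> (!R == (!S || P))): β-rule — branch into F P  //  T (!R == (!S || P)).
  branch 1 (add F P):
    F (!!Q == (!Q -> Q)): β-rule — branch into T !!Q, F (!Q -> Q)  //  F !!Q, T (!Q -> Q).
      branch 1.1 (add T !!Q, F (!Q -> Q)):
        T !!Q: drop double negation, giving T Q.
        F (!Q -> Q): α-rule — add T !Q, F Q.
        × closes — contains both Q and !Q.
      branch 1.2 (add F !!Q, T (!Q -> Q)):
        F !!Q: drop double negation, giving F Q.
        T (!Q -> Q): β-rule — branch into F !Q  //  T Q.
          branch 1.2.1 (add F !Q):
            × closes — contains both Q and !Q.
          branch 1.2.2 (add T Q):
            × closes — contains both Q and !Q.
  branch 2 (add T (!R == (!S || P))):
    F (!!Q == (!Q -> Q)): β-rule — branch into T !!Q, F (!Q -> Q)  //  F !!Q, T (!Q -> Q).
      branch 2.1 (add T !!Q, F (!Q -> Q)):
        T !!Q: drop double negation, giving T Q.
        F (!Q -> Q): α-rule — add T !Q, F Q.
        × closes — contains both Q and !Q.
      branch 2.2 (add F !!Q, T (!Q -> Q)):
        F !!Q: drop double negation, giving F Q.
        T (!R == (!S || P)): β-rule — branch into T !R, T (!S || P)  //  F !R, F (!S || P).
          branch 2.2.1 (add T !R, T (!S || P)):
            T (!Q -> Q): β-rule — branch into F !Q  //  T Q.
              branch 2.2.1.1 (add F !Q):
                × closes — contains both Q and !Q.
              branch 2.2.1.2 (add T Q):
                × closes — contains both Q and !Q.
          branch 2.2.2 (add F !R, F (!S || P)):
            F (!S || P): α-rule — add F !S, F P.
            T (!Q -> Q): β-rule — branch into F !Q  //  T Q.
              branch 2.2.2.1 (add F !Q):
                × closes — contains both Q and !Q.
              branch 2.2.2.2 (add T Q):
                × closes — contains both Q and !Q.
All 8 branches close.
Every branch closed, so the premises entail the conclusion.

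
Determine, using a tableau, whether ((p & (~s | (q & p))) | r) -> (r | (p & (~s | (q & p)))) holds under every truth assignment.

Assume the negation and expand:
Initial set: {F (((p & (~s | (q & p))) | r) -> (r | (p & (~s | (q & p)))))}.
F (((p & (~s | (q & p))) | r) -> (r | (p & (~s | (q & p))))): α-rule — add T ((p & (~s | (q & p))) | r), F (r | (p & (~s | (q & p)))).
F (r | (p & (~s | (q & p)))): α-rule — add F r, F (p & (~s | (q & p))).
T ((p & (~s | (q & p))) | r): β-rule — branch into T (p & (~s | (q & p)))  //  T r.
  branch 1 (add T (p & (~s | (q & p)))):
    T (p & (~s | (q & p))): α-rule — add T p, T (~s | (q & p)).
    F (p & (~s | (q & p))): β-rule — branch into F p  //  F (~s | (q & p)).
      branch 1.1 (add F p):
        × closes — contains both p and ~p.
      branch 1.2 (add F (~s | (q & p))):
        F (~s | (q & p)): α-rule — add F ~s, F (q & p).
        T (~s | (q & p)): β-rule — branch into T ~s  //  T (q & p).
          branch 1.2.1 (add T ~s):
            × closes — contains both s and ~s.
          branch 1.2.2 (add T (q & p)):
            T (q & p): α-rule — add T q, T p.
            F (q & p): β-rule — branch into F q  //  F p.
              branch 1.2.2.1 (add F q):
                × closes — contains both q and ~q.
              branch 1.2.2.2 (add F p):
                × closes — contains both p and ~p.
  branch 2 (add T r):
    × closes — contains both r and ~r.
All 5 branches close.
Every branch closed, so the negation is unsatisfiable and the formula is valid.

Valid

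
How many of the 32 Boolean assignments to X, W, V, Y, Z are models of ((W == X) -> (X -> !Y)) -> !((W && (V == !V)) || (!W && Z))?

Initial set: {(((W == X) -> (X -> !Y)) -> !((W && (V == !V)) || (!W && Z)))}.
(((W == X) -> (X -> !Y)) -> !((W && (V == !V)) || (!W && Z))): β-rule — branch into !((W == X) -> (X -> !Y))  //  !((W && (V == !V)) || (!W && Z)).
  branch 1 (add !((W == X) -> (X -> !Y))):
    !((W == X) -> (X -> !Y)): α-rule — add (W == X), !(X -> !Y).
    !(X -> !Y): α-rule — add X, !!Y.
    (W == X): β-rule — branch into W, X  //  !W, !X.
      branch 1.1 (add W, X):
        ○ open, literals {W=true, X=true, Y=true}.
      branch 1.2 (add !W, !X):
        × closes — contains both X and !X.
  branch 2 (add !((W && (V == !V)) || (!W && Z))):
    !((W && (V == !V)) || (!W && Z)): α-rule — add !(W && (V == !V)), !(!W && Z).
    !(W && (V == !V)): β-rule — branch into !W  //  !(V == !V).
      branch 2.1 (add !W):
        !(!W && Z): β-rule — branch into !!W  //  !Z.
          branch 2.1.1 (add !!W):
            × closes — contains both W and !W.
          branch 2.1.2 (add !Z):
            ○ open, literals {W=false, Z=false}.
      branch 2.2 (add !(V == !V)):
        !(!W && Z): β-rule — branch into !!W  //  !Z.
          branch 2.2.1 (add !!W):
            !(V == !V): β-rule — branch into V, !!V  //  !V, !V.
              branch 2.2.1.1 (add V, !!V):
                ○ open, literals {V=true, W=true}.
              branch 2.2.1.2 (add !V, !V):
                ○ open, literals {V=false, W=true}.
          branch 2.2.2 (add !Z):
            !(V == !V): β-rule — branch into V, !!V  //  !V, !V.
              branch 2.2.2.1 (add V, !!V):
                ○ open, literals {V=true, Z=false}.
              branch 2.2.2.2 (add !V, !V):
                ○ open, literals {V=false, Z=false}.
2 branches closed, 6 open.
Each open branch fixes some atoms; the unmentioned ones are free. Counting distinct full assignments: branch {W=true, X=true, Y=true} (V, Z) contributes 4 new; branch {W=false, Z=false} (X, V, Y) contributes 8 new; branch {V=true, W=true} (X, Y, Z) contributes 6 new; branch {V=false, W=true} (X, Y, Z) contributes 6 new; branch {V=true, Z=false} (X, W, Y) contributes 0 new; branch {V=false, Z=false} (X, W, Y) contributes 0 new. Total: 24.

24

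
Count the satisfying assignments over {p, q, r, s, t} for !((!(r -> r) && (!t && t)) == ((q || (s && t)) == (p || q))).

24

Initial set: {!((!(r -> r) && (!t && t)) == ((q || (s && t)) == (p || q)))}.
!((!(r -> r) && (!t && t)) == ((q || (s && t)) == (p || q))): β-rule — branch into (!(r -> r) && (!t && t)), !((q || (s && t)) == (p || q))  //  !(!(r -> r) && (!t && t)), ((q || (s && t)) == (p || q)).
  branch 1 (add (!(r -> r) && (!t && t)), !((q || (s && t)) == (p || q))):
    (!(r -> r) && (!t && t)): α-rule — add !(r -> r), (!t && t).
    !(r -> r): α-rule — add r, !r.
    × closes — contains both r and !r.
  branch 2 (add !(!(r -> r) && (!t && t)), ((q || (s && t)) == (p || q))):
    !(!(r -> r) && (!t && t)): β-rule — branch into !!(r -> r)  //  !(!t && t).
      branch 2.1 (add !!(r -> r)):
        ((q || (s && t)) == (p || q)): β-rule — branch into (q || (s && t)), (p || q)  //  !(q || (s && t)), !(p || q).
          branch 2.1.1 (add (q || (s && t)), (p || q)):
            !!(r -> r): β-rule — branch into !r  //  r.
              branch 2.1.1.1 (add !r):
                (q || (s && t)): β-rule — branch into q  //  (s && t).
                  branch 2.1.1.1.1 (add q):
                    (p || q): β-rule — branch into p  //  q.
                      branch 2.1.1.1.1.1 (add p):
                        ○ open, literals {p=true, q=true, r=false}.
                      branch 2.1.1.1.1.2 (add q):
                        ○ open, literals {q=true, r=false}.
                  branch 2.1.1.1.2 (add (s && t)):
                    (s && t): α-rule — add s, t.
                    (p || q): β-rule — branch into p  //  q.
                      branch 2.1.1.1.2.1 (add p):
                        ○ open, literals {p=true, r=false, s=true, t=true}.
                      branch 2.1.1.1.2.2 (add q):
                        ○ open, literals {q=true, r=false, s=true, t=true}.
              branch 2.1.1.2 (add r):
                (q || (s && t)): β-rule — branch into q  //  (s && t).
                  branch 2.1.1.2.1 (add q):
                    (p || q): β-rule — branch into p  //  q.
                      branch 2.1.1.2.1.1 (add p):
                        ○ open, literals {p=true, q=true, r=true}.
                      branch 2.1.1.2.1.2 (add q):
                        ○ open, literals {q=true, r=true}.
                  branch 2.1.1.2.2 (add (s && t)):
                    (s && t): α-rule — add s, t.
                    (p || q): β-rule — branch into p  //  q.
                      branch 2.1.1.2.2.1 (add p):
                        ○ open, literals {p=true, r=true, s=true, t=true}.
                      branch 2.1.1.2.2.2 (add q):
                        ○ open, literals {q=true, r=true, s=true, t=true}.
          branch 2.1.2 (add !(q || (s && t)), !(p || q)):
            !(q || (s && t)): α-rule — add !q, !(s && t).
            !(p || q): α-rule — add !p, !q.
            !!(r -> r): β-rule — branch into !r  //  r.
              branch 2.1.2.1 (add !r):
                !(s && t): β-rule — branch into !s  //  !t.
                  branch 2.1.2.1.1 (add !s):
                    ○ open, literals {p=false, q=false, r=false, s=false}.
                  branch 2.1.2.1.2 (add !t):
                    ○ open, literals {p=false, q=false, r=false, t=false}.
              branch 2.1.2.2 (add r):
                !(s && t): β-rule — branch into !s  //  !t.
                  branch 2.1.2.2.1 (add !s):
                    ○ open, literals {p=false, q=false, r=true, s=false}.
                  branch 2.1.2.2.2 (add !t):
                    ○ open, literals {p=false, q=false, r=true, t=false}.
      branch 2.2 (add !(!t && t)):
        ((q || (s && t)) == (p || q)): β-rule — branch into (q || (s && t)), (p || q)  //  !(q || (s && t)), !(p || q).
          branch 2.2.1 (add (q || (s && t)), (p || q)):
            !(!t && t): β-rule — branch into !!t  //  !t.
              branch 2.2.1.1 (add !!t):
                (q || (s && t)): β-rule — branch into q  //  (s && t).
                  branch 2.2.1.1.1 (add q):
                    (p || q): β-rule — branch into p  //  q.
                      branch 2.2.1.1.1.1 (add p):
                        ○ open, literals {p=true, q=true, t=true}.
                      branch 2.2.1.1.1.2 (add q):
                        ○ open, literals {q=true, t=true}.
                  branch 2.2.1.1.2 (add (s && t)):
                    (s && t): α-rule — add s, t.
                    (p || q): β-rule — branch into p  //  q.
                      branch 2.2.1.1.2.1 (add p):
                        ○ open, literals {p=true, s=true, t=true}.
                      branch 2.2.1.1.2.2 (add q):
                        ○ open, literals {q=true, s=true, t=true}.
              branch 2.2.1.2 (add !t):
                (q || (s && t)): β-rule — branch into q  //  (s && t).
                  branch 2.2.1.2.1 (add q):
                    (p || q): β-rule — branch into p  //  q.
                      branch 2.2.1.2.1.1 (add p):
                        ○ open, literals {p=true, q=true, t=false}.
                      branch 2.2.1.2.1.2 (add q):
                        ○ open, literals {q=true, t=false}.
                  branch 2.2.1.2.2 (add (s && t)):
                    (s && t): α-rule — add s, t.
                    × closes — contains both t and !t.
          branch 2.2.2 (add !(q || (s && t)), !(p || q)):
            !(q || (s && t)): α-rule — add !q, !(s && t).
            !(p || q): α-rule — add !p, !q.
            !(!t && t): β-rule — branch into !!t  //  !t.
              branch 2.2.2.1 (add !!t):
                !(s && t): β-rule — branch into !s  //  !t.
                  branch 2.2.2.1.1 (add !s):
                    ○ open, literals {p=false, q=false, s=false, t=true}.
                  branch 2.2.2.1.2 (add !t):
                    × closes — contains both t and !t.
              branch 2.2.2.2 (add !t):
                !(s && t): β-rule — branch into !s  //  !t.
                  branch 2.2.2.2.1 (add !s):
                    ○ open, literals {p=false, q=false, s=false, t=false}.
                  branch 2.2.2.2.2 (add !t):
                    ○ open, literals {p=false, q=false, t=false}.
3 branches closed, 21 open.
Each open branch fixes some atoms; the unmentioned ones are free. Counting distinct full assignments: branch {p=true, q=true, r=false} (s, t) contributes 4 new; branch {q=true, r=false} (p, s, t) contributes 4 new; branch {p=true, r=false, s=true, t=true} (q) contributes 1 new; branch {q=true, r=false, s=true, t=true} (p) contributes 0 new; branch {p=true, q=true, r=true} (s, t) contributes 4 new; branch {q=true, r=true} (p, s, t) contributes 4 new; branch {p=true, r=true, s=true, t=true} (q) contributes 1 new; branch {q=true, r=true, s=true, t=true} (p) contributes 0 new; branch {p=false, q=false, r=false, s=false} (t) contributes 2 new; branch {p=false, q=false, r=false, t=false} (s) contributes 1 new; branch {p=false, q=false, r=true, s=false} (t) contributes 2 new; branch {p=false, q=false, r=true, t=false} (s) contributes 1 new; branch {p=true, q=true, t=true} (r, s) contributes 0 new; branch {q=true, t=true} (p, r, s) contributes 0 new; branch {p=true, s=true, t=true} (q, r) contributes 0 new; branch {q=true, s=true, t=true} (p, r) contributes 0 new; branch {p=true, q=true, t=false} (r, s) contributes 0 new; branch {q=true, t=false} (p, r, s) contributes 0 new; branch {p=false, q=false, s=false, t=true} (r) contributes 0 new; branch {p=false, q=false, s=false, t=false} (r) contributes 0 new; branch {p=false, q=false, t=false} (r, s) contributes 0 new. Total: 24.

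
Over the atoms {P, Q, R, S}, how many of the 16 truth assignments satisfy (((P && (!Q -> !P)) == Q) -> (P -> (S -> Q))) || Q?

Initial set: {T ((((P && (!Q -> !P)) == Q) -> (P -> (S -> Q))) || Q)}.
T ((((P && (!Q -> !P)) == Q) -> (P -> (S -> Q))) || Q): β-rule — branch into T (((P && (!Q -> !P)) == Q) -> (P -> (S -> Q)))  //  T Q.
  branch 1 (add T (((P && (!Q -> !P)) == Q) -> (P -> (S -> Q)))):
    T (((P && (!Q -> !P)) == Q) -> (P -> (S -> Q))): β-rule — branch into F ((P && (!Q -> !P)) == Q)  //  T (P -> (S -> Q)).
      branch 1.1 (add F ((P && (!Q -> !P)) == Q)):
        F ((P && (!Q -> !P)) == Q): β-rule — branch into T (P && (!Q -> !P)), F Q  //  F (P && (!Q -> !P)), T Q.
          branch 1.1.1 (add T (P && (!Q -> !P)), F Q):
            T (P && (!Q -> !P)): α-rule — add T P, T (!Q -> !P).
            T (!Q -> !P): β-rule — branch into F !Q  //  T !P.
              branch 1.1.1.1 (add F !Q):
                × closes — contains both Q and !Q.
              branch 1.1.1.2 (add T !P):
                × closes — contains both P and !P.
          branch 1.1.2 (add F (P && (!Q -> !P)), T Q):
            F (P && (!Q -> !P)): β-rule — branch into F P  //  F (!Q -> !P).
              branch 1.1.2.1 (add F P):
                ○ open, literals {P=F, Q=T}.
              branch 1.1.2.2 (add F (!Q -> !P)):
                F (!Q -> !P): α-rule — add T !Q, F !P.
                × closes — contains both Q and !Q.
      branch 1.2 (add T (P -> (S -> Q))):
        T (P -> (S -> Q)): β-rule — branch into F P  //  T (S -> Q).
          branch 1.2.1 (add F P):
            ○ open, literals {P=F}.
          branch 1.2.2 (add T (S -> Q)):
            T (S -> Q): β-rule — branch into F S  //  T Q.
              branch 1.2.2.1 (add F S):
                ○ open, literals {S=F}.
              branch 1.2.2.2 (add T Q):
                ○ open, literals {Q=T}.
  branch 2 (add T Q):
    ○ open, literals {Q=T}.
3 branches closed, 5 open.
Each open branch fixes some atoms; the unmentioned ones are free. Counting distinct full assignments: branch {P=F, Q=T} (R, S) contributes 4 new; branch {P=F} (Q, R, S) contributes 4 new; branch {S=F} (P, Q, R) contributes 4 new; branch {Q=T} (P, R, S) contributes 2 new; branch {Q=T} (P, R, S) contributes 0 new. Total: 14.

14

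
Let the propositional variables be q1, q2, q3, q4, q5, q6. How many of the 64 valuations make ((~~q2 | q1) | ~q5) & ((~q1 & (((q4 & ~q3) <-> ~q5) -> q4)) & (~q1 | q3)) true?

20

Initial set: {(((~~q2 | q1) | ~q5) & ((~q1 & (((q4 & ~q3) <-> ~q5) -> q4)) & (~q1 | q3)))}.
(((~~q2 | q1) | ~q5) & ((~q1 & (((q4 & ~q3) <-> ~q5) -> q4)) & (~q1 | q3))): α-rule — add ((~~q2 | q1) | ~q5), ((~q1 & (((q4 & ~q3) <-> ~q5) -> q4)) & (~q1 | q3)).
((~q1 & (((q4 & ~q3) <-> ~q5) -> q4)) & (~q1 | q3)): α-rule — add (~q1 & (((q4 & ~q3) <-> ~q5) -> q4)), (~q1 | q3).
(~q1 & (((q4 & ~q3) <-> ~q5) -> q4)): α-rule — add ~q1, (((q4 & ~q3) <-> ~q5) -> q4).
((~~q2 | q1) | ~q5): β-rule — branch into (~~q2 | q1)  //  ~q5.
  branch 1 (add (~~q2 | q1)):
    (~q1 | q3): β-rule — branch into ~q1  //  q3.
      branch 1.1 (add ~q1):
        (((q4 & ~q3) <-> ~q5) -> q4): β-rule — branch into ~((q4 & ~q3) <-> ~q5)  //  q4.
          branch 1.1.1 (add ~((q4 & ~q3) <-> ~q5)):
            (~~q2 | q1): β-rule — branch into ~~q2  //  q1.
              branch 1.1.1.1 (add ~~q2):
                ~~q2: drop double negation, giving q2.
                ~((q4 & ~q3) <-> ~q5): β-rule — branch into (q4 & ~q3), ~~q5  //  ~(q4 & ~q3), ~q5.
                  branch 1.1.1.1.1 (add (q4 & ~q3), ~~q5):
                    (q4 & ~q3): α-rule — add q4, ~q3.
                    ○ open, literals {q1=0, q2=1, q3=0, q4=1, q5=1}.
                  branch 1.1.1.1.2 (add ~(q4 & ~q3), ~q5):
                    ~(q4 & ~q3): β-rule — branch into ~q4  //  ~~q3.
                      branch 1.1.1.1.2.1 (add ~q4):
                        ○ open, literals {q1=0, q2=1, q4=0, q5=0}.
                      branch 1.1.1.1.2.2 (add ~~q3):
                        ○ open, literals {q1=0, q2=1, q3=1, q5=0}.
              branch 1.1.1.2 (add q1):
                × closes — contains both q1 and ~q1.
          branch 1.1.2 (add q4):
            (~~q2 | q1): β-rule — branch into ~~q2  //  q1.
              branch 1.1.2.1 (add ~~q2):
                ~~q2: drop double negation, giving q2.
                ○ open, literals {q1=0, q2=1, q4=1}.
              branch 1.1.2.2 (add q1):
                × closes — contains both q1 and ~q1.
      branch 1.2 (add q3):
        (((q4 & ~q3) <-> ~q5) -> q4): β-rule — branch into ~((q4 & ~q3) <-> ~q5)  //  q4.
          branch 1.2.1 (add ~((q4 & ~q3) <-> ~q5)):
            (~~q2 | q1): β-rule — branch into ~~q2  //  q1.
              branch 1.2.1.1 (add ~~q2):
                ~~q2: drop double negation, giving q2.
                ~((q4 & ~q3) <-> ~q5): β-rule — branch into (q4 & ~q3), ~~q5  //  ~(q4 & ~q3), ~q5.
                  branch 1.2.1.1.1 (add (q4 & ~q3), ~~q5):
                    (q4 & ~q3): α-rule — add q4, ~q3.
                    × closes — contains both q3 and ~q3.
                  branch 1.2.1.1.2 (add ~(q4 & ~q3), ~q5):
                    ~(q4 & ~q3): β-rule — branch into ~q4  //  ~~q3.
                      branch 1.2.1.1.2.1 (add ~q4):
                        ○ open, literals {q1=0, q2=1, q3=1, q4=0, q5=0}.
                      branch 1.2.1.1.2.2 (add ~~q3):
                        ○ open, literals {q1=0, q2=1, q3=1, q5=0}.
              branch 1.2.1.2 (add q1):
                × closes — contains both q1 and ~q1.
          branch 1.2.2 (add q4):
            (~~q2 | q1): β-rule — branch into ~~q2  //  q1.
              branch 1.2.2.1 (add ~~q2):
                ~~q2: drop double negation, giving q2.
                ○ open, literals {q1=0, q2=1, q3=1, q4=1}.
              branch 1.2.2.2 (add q1):
                × closes — contains both q1 and ~q1.
  branch 2 (add ~q5):
    (~q1 | q3): β-rule — branch into ~q1  //  q3.
      branch 2.1 (add ~q1):
        (((q4 & ~q3) <-> ~q5) -> q4): β-rule — branch into ~((q4 & ~q3) <-> ~q5)  //  q4.
          branch 2.1.1 (add ~((q4 & ~q3) <-> ~q5)):
            ~((q4 & ~q3) <-> ~q5): β-rule — branch into (q4 & ~q3), ~~q5  //  ~(q4 & ~q3), ~q5.
              branch 2.1.1.1 (add (q4 & ~q3), ~~q5):
                × closes — contains both q5 and ~q5.
              branch 2.1.1.2 (add ~(q4 & ~q3), ~q5):
                ~(q4 & ~q3): β-rule — branch into ~q4  //  ~~q3.
                  branch 2.1.1.2.1 (add ~q4):
                    ○ open, literals {q1=0, q4=0, q5=0}.
                  branch 2.1.1.2.2 (add ~~q3):
                    ○ open, literals {q1=0, q3=1, q5=0}.
          branch 2.1.2 (add q4):
            ○ open, literals {q1=0, q4=1, q5=0}.
      branch 2.2 (add q3):
        (((q4 & ~q3) <-> ~q5) -> q4): β-rule — branch into ~((q4 & ~q3) <-> ~q5)  //  q4.
          branch 2.2.1 (add ~((q4 & ~q3) <-> ~q5)):
            ~((q4 & ~q3) <-> ~q5): β-rule — branch into (q4 & ~q3), ~~q5  //  ~(q4 & ~q3), ~q5.
              branch 2.2.1.1 (add (q4 & ~q3), ~~q5):
                × closes — contains both q5 and ~q5.
              branch 2.2.1.2 (add ~(q4 & ~q3), ~q5):
                ~(q4 & ~q3): β-rule — branch into ~q4  //  ~~q3.
                  branch 2.2.1.2.1 (add ~q4):
                    ○ open, literals {q1=0, q3=1, q4=0, q5=0}.
                  branch 2.2.1.2.2 (add ~~q3):
                    ○ open, literals {q1=0, q3=1, q5=0}.
          branch 2.2.2 (add q4):
            ○ open, literals {q1=0, q3=1, q4=1, q5=0}.
7 branches closed, 13 open.
Each open branch fixes some atoms; the unmentioned ones are free. Counting distinct full assignments: branch {q1=0, q2=1, q3=0, q4=1, q5=1} (q6) contributes 2 new; branch {q1=0, q2=1, q4=0, q5=0} (q3, q6) contributes 4 new; branch {q1=0, q2=1, q3=1, q5=0} (q4, q6) contributes 2 new; branch {q1=0, q2=1, q4=1} (q3, q5, q6) contributes 4 new; branch {q1=0, q2=1, q3=1, q4=0, q5=0} (q6) contributes 0 new; branch {q1=0, q2=1, q3=1, q5=0} (q4, q6) contributes 0 new; branch {q1=0, q2=1, q3=1, q4=1} (q5, q6) contributes 0 new; branch {q1=0, q4=0, q5=0} (q2, q3, q6) contributes 4 new; branch {q1=0, q3=1, q5=0} (q2, q4, q6) contributes 2 new; branch {q1=0, q4=1, q5=0} (q2, q3, q6) contributes 2 new; branch {q1=0, q3=1, q4=0, q5=0} (q2, q6) contributes 0 new; branch {q1=0, q3=1, q5=0} (q2, q4, q6) contributes 0 new; branch {q1=0, q3=1, q4=1, q5=0} (q2, q6) contributes 0 new. Total: 20.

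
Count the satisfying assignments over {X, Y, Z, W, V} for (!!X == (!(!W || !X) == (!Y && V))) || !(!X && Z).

Initial set: {((!!X == (!(!W || !X) == (!Y && V))) || !(!X && Z))}.
((!!X == (!(!W || !X) == (!Y && V))) || !(!X && Z)): β-rule — branch into (!!X == (!(!W || !X) == (!Y && V)))  //  !(!X && Z).
  branch 1 (add (!!X == (!(!W || !X) == (!Y && V)))):
    (!!X == (!(!W || !X) == (!Y && V))): β-rule — branch into !!X, (!(!W || !X) == (!Y && V))  //  !!!X, !(!(!W || !X) == (!Y && V)).
      branch 1.1 (add !!X, (!(!W || !X) == (!Y && V))):
        !!X: drop double negation, giving X.
        (!(!W || !X) == (!Y && V)): β-rule — branch into !(!W || !X), (!Y && V)  //  !!(!W || !X), !(!Y && V).
          branch 1.1.1 (add !(!W || !X), (!Y && V)):
            !(!W || !X): α-rule — add !!W, !!X.
            (!Y && V): α-rule — add !Y, V.
            ○ open, literals {V=T, W=T, X=T, Y=F}.
          branch 1.1.2 (add !!(!W || !X), !(!Y && V)):
            !!(!W || !X): β-rule — branch into !W  //  !X.
              branch 1.1.2.1 (add !W):
                !(!Y && V): β-rule — branch into !!Y  //  !V.
                  branch 1.1.2.1.1 (add !!Y):
                    ○ open, literals {W=F, X=T, Y=T}.
                  branch 1.1.2.1.2 (add !V):
                    ○ open, literals {V=F, W=F, X=T}.
              branch 1.1.2.2 (add !X):
                × closes — contains both X and !X.
      branch 1.2 (add !!!X, !(!(!W || !X) == (!Y && V))):
        !!!X: drop double negation, giving !X.
        !(!(!W || !X) == (!Y && V)): β-rule — branch into !(!W || !X), !(!Y && V)  //  !!(!W || !X), (!Y && V).
          branch 1.2.1 (add !(!W || !X), !(!Y && V)):
            !(!W || !X): α-rule — add !!W, !!X.
            × closes — contains both X and !X.
          branch 1.2.2 (add !!(!W || !X), (!Y && V)):
            (!Y && V): α-rule — add !Y, V.
            !!(!W || !X): β-rule — branch into !W  //  !X.
              branch 1.2.2.1 (add !W):
                ○ open, literals {V=T, W=F, X=F, Y=F}.
              branch 1.2.2.2 (add !X):
                ○ open, literals {V=T, X=F, Y=F}.
  branch 2 (add !(!X && Z)):
    !(!X && Z): β-rule — branch into !!X  //  !Z.
      branch 2.1 (add !!X):
        ○ open, literals {X=T}.
      branch 2.2 (add !Z):
        ○ open, literals {Z=F}.
2 branches closed, 7 open.
Each open branch fixes some atoms; the unmentioned ones are free. Counting distinct full assignments: branch {V=T, W=T, X=T, Y=F} (Z) contributes 2 new; branch {W=F, X=T, Y=T} (Z, V) contributes 4 new; branch {V=F, W=F, X=T} (Y, Z) contributes 2 new; branch {V=T, W=F, X=F, Y=F} (Z) contributes 2 new; branch {V=T, X=F, Y=F} (Z, W) contributes 2 new; branch {X=T} (Y, Z, W, V) contributes 8 new; branch {Z=F} (X, Y, W, V) contributes 6 new. Total: 26.

26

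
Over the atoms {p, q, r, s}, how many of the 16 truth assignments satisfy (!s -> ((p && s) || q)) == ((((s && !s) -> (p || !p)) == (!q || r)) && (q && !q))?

Initial set: {((!s -> ((p && s) || q)) == ((((s && !s) -> (p || !p)) == (!q || r)) && (q && !q)))}.
((!s -> ((p && s) || q)) == ((((s && !s) -> (p || !p)) == (!q || r)) && (q && !q))): β-rule — branch into (!s -> ((p && s) || q)), ((((s && !s) -> (p || !p)) == (!q || r)) && (q && !q))  //  !(!s -> ((p && s) || q)), !((((s && !s) -> (p || !p)) == (!q || r)) && (q && !q)).
  branch 1 (add (!s -> ((p && s) || q)), ((((s && !s) -> (p || !p)) == (!q || r)) && (q && !q))):
    ((((s && !s) -> (p || !p)) == (!q || r)) && (q && !q)): α-rule — add (((s && !s) -> (p || !p)) == (!q || r)), (q && !q).
    (q && !q): α-rule — add q, !q.
    × closes — contains both q and !q.
  branch 2 (add !(!s -> ((p && s) || q)), !((((s && !s) -> (p || !p)) == (!q || r)) && (q && !q))):
    !(!s -> ((p && s) || q)): α-rule — add !s, !((p && s) || q).
    !((p && s) || q): α-rule — add !(p && s), !q.
    !((((s && !s) -> (p || !p)) == (!q || r)) && (q && !q)): β-rule — branch into !(((s && !s) -> (p || !p)) == (!q || r))  //  !(q && !q).
      branch 2.1 (add !(((s && !s) -> (p || !p)) == (!q || r))):
        !(p && s): β-rule — branch into !p  //  !s.
          branch 2.1.1 (add !p):
            !(((s && !s) -> (p || !p)) == (!q || r)): β-rule — branch into ((s && !s) -> (p || !p)), !(!q || r)  //  !((s && !s) -> (p || !p)), (!q || r).
              branch 2.1.1.1 (add ((s && !s) -> (p || !p)), !(!q || r)):
                !(!q || r): α-rule — add !!q, !r.
                × closes — contains both q and !q.
              branch 2.1.1.2 (add !((s && !s) -> (p || !p)), (!q || r)):
                !((s && !s) -> (p || !p)): α-rule — add (s && !s), !(p || !p).
                (s && !s): α-rule — add s, !s.
                × closes — contains both s and !s.
          branch 2.1.2 (add !s):
            !(((s && !s) -> (p || !p)) == (!q || r)): β-rule — branch into ((s && !s) -> (p || !p)), !(!q || r)  //  !((s && !s) -> (p || !p)), (!q || r).
              branch 2.1.2.1 (add ((s && !s) -> (p || !p)), !(!q || r)):
                !(!q || r): α-rule — add !!q, !r.
                × closes — contains both q and !q.
              branch 2.1.2.2 (add !((s && !s) -> (p || !p)), (!q || r)):
                !((s && !s) -> (p || !p)): α-rule — add (s && !s), !(p || !p).
                (s && !s): α-rule — add s, !s.
                × closes — contains both s and !s.
      branch 2.2 (add !(q && !q)):
        !(p && s): β-rule — branch into !p  //  !s.
          branch 2.2.1 (add !p):
            !(q && !q): β-rule — branch into !q  //  !!q.
              branch 2.2.1.1 (add !q):
                ○ open, literals {p=false, q=false, s=false}.
              branch 2.2.1.2 (add !!q):
                × closes — contains both q and !q.
          branch 2.2.2 (add !s):
            !(q && !q): β-rule — branch into !q  //  !!q.
              branch 2.2.2.1 (add !q):
                ○ open, literals {q=false, s=false}.
              branch 2.2.2.2 (add !!q):
                × closes — contains both q and !q.
7 branches closed, 2 open.
Each open branch fixes some atoms; the unmentioned ones are free. Counting distinct full assignments: branch {p=false, q=false, s=false} (r) contributes 2 new; branch {q=false, s=false} (p, r) contributes 2 new. Total: 4.

4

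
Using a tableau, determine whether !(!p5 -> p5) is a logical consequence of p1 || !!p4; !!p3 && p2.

Initial set: {(p1 || !!p4); (!!p3 && p2); !!(!p5 -> p5)}.
(!!p3 && p2): α-rule — add !!p3, p2.
!!p3: drop double negation, giving p3.
(p1 || !!p4): β-rule — branch into p1  //  !!p4.
  branch 1 (add p1):
    !!(!p5 -> p5): β-rule — branch into !!p5  //  p5.
      branch 1.1 (add !!p5):
        ○ open, literals {p1=T, p2=T, p3=T, p5=T}.
      branch 1.2 (add p5):
        ○ open, literals {p1=T, p2=T, p3=T, p5=T}.
  branch 2 (add !!p4):
    !!p4: drop double negation, giving p4.
    !!(!p5 -> p5): β-rule — branch into !!p5  //  p5.
      branch 2.1 (add !!p5):
        ○ open, literals {p2=T, p3=T, p4=T, p5=T}.
      branch 2.2 (add p5):
        ○ open, literals {p2=T, p3=T, p4=T, p5=T}.
0 branches closed, 4 open.
An open branch gives a countermodel: p1=T, p2=T, p3=T, p5=T (unmentioned atoms arbitrary); the premises hold there but the conclusion fails.

No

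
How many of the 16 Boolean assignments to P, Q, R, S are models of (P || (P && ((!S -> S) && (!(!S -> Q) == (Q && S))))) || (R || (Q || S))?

Initial set: {T ((P || (P && ((!S -> S) && (!(!S -> Q) == (Q && S))))) || (R || (Q || S)))}.
T ((P || (P && ((!S -> S) && (!(!S -> Q) == (Q && S))))) || (R || (Q || S))): β-rule — branch into T (P || (P && ((!S -> S) && (!(!S -> Q) == (Q && S)))))  //  T (R || (Q || S)).
  branch 1 (add T (P || (P && ((!S -> S) && (!(!S -> Q) == (Q && S)))))):
    T (P || (P && ((!S -> S) && (!(!S -> Q) == (Q && S))))): β-rule — branch into T P  //  T (P && ((!S -> S) && (!(!S -> Q) == (Q && S)))).
      branch 1.1 (add T P):
        ○ open, literals {P=1}.
      branch 1.2 (add T (P && ((!S -> S) && (!(!S -> Q) == (Q && S))))):
        T (P && ((!S -> S) && (!(!S -> Q) == (Q && S)))): α-rule — add T P, T ((!S -> S) && (!(!S -> Q) == (Q && S))).
        T ((!S -> S) && (!(!S -> Q) == (Q && S))): α-rule — add T (!S -> S), T (!(!S -> Q) == (Q && S)).
        T (!S -> S): β-rule — branch into F !S  //  T S.
          branch 1.2.1 (add F !S):
            T (!(!S -> Q) == (Q && S)): β-rule — branch into T !(!S -> Q), T (Q && S)  //  F !(!S -> Q), F (Q && S).
              branch 1.2.1.1 (add T !(!S -> Q), T (Q && S)):
                T !(!S -> Q): α-rule — add T !S, F Q.
                × closes — contains both S and !S.
              branch 1.2.1.2 (add F !(!S -> Q), F (Q && S)):
                F !(!S -> Q): β-rule — branch into F !S  //  T Q.
                  branch 1.2.1.2.1 (add F !S):
                    F (Q && S): β-rule — branch into F Q  //  F S.
                      branch 1.2.1.2.1.1 (add F Q):
                        ○ open, literals {P=1, Q=0, S=1}.
                      branch 1.2.1.2.1.2 (add F S):
                        × closes — contains both S and !S.
                  branch 1.2.1.2.2 (add T Q):
                    F (Q && S): β-rule — branch into F Q  //  F S.
                      branch 1.2.1.2.2.1 (add F Q):
                        × closes — contains both Q and !Q.
                      branch 1.2.1.2.2.2 (add F S):
                        × closes — contains both S and !S.
          branch 1.2.2 (add T S):
            T (!(!S -> Q) == (Q && S)): β-rule — branch into T !(!S -> Q), T (Q && S)  //  F !(!S -> Q), F (Q && S).
              branch 1.2.2.1 (add T !(!S -> Q), T (Q && S)):
                T !(!S -> Q): α-rule — add T !S, F Q.
                × closes — contains both S and !S.
              branch 1.2.2.2 (add F !(!S -> Q), F (Q && S)):
                F !(!S -> Q): β-rule — branch into F !S  //  T Q.
                  branch 1.2.2.2.1 (add F !S):
                    F (Q && S): β-rule — branch into F Q  //  F S.
                      branch 1.2.2.2.1.1 (add F Q):
                        ○ open, literals {P=1, Q=0, S=1}.
                      branch 1.2.2.2.1.2 (add F S):
                        × closes — contains both S and !S.
                  branch 1.2.2.2.2 (add T Q):
                    F (Q && S): β-rule — branch into F Q  //  F S.
                      branch 1.2.2.2.2.1 (add F Q):
                        × closes — contains both Q and !Q.
                      branch 1.2.2.2.2.2 (add F S):
                        × closes — contains both S and !S.
  branch 2 (add T (R || (Q || S))):
    T (R || (Q || S)): β-rule — branch into T R  //  T (Q || S).
      branch 2.1 (add T R):
        ○ open, literals {R=1}.
      branch 2.2 (add T (Q || S)):
        T (Q || S): β-rule — branch into T Q  //  T S.
          branch 2.2.1 (add T Q):
            ○ open, literals {Q=1}.
          branch 2.2.2 (add T S):
            ○ open, literals {S=1}.
8 branches closed, 6 open.
Each open branch fixes some atoms; the unmentioned ones are free. Counting distinct full assignments: branch {P=1} (Q, R, S) contributes 8 new; branch {P=1, Q=0, S=1} (R) contributes 0 new; branch {P=1, Q=0, S=1} (R) contributes 0 new; branch {R=1} (P, Q, S) contributes 4 new; branch {Q=1} (P, R, S) contributes 2 new; branch {S=1} (P, Q, R) contributes 1 new. Total: 15.

15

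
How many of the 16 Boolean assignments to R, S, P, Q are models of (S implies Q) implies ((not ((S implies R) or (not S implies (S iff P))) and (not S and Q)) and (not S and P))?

4

Initial set: {((S implies Q) implies ((not ((S implies R) or (not S implies (S iff P))) and (not S and Q)) and (not S and P)))}.
((S implies Q) implies ((not ((S implies R) or (not S implies (S iff P))) and (not S and Q)) and (not S and P))): β-rule — branch into not (S implies Q)  //  ((not ((S implies R) or (not S implies (S iff P))) and (not S and Q)) and (not S and P)).
  branch 1 (add not (S implies Q)):
    not (S implies Q): α-rule — add S, not Q.
    ○ open, literals {Q=0, S=1}.
  branch 2 (add ((not ((S implies R) or (not S implies (S iff P))) and (not S and Q)) and (not S and P))):
    ((not ((S implies R) or (not S implies (S iff P))) and (not S and Q)) and (not S and P)): α-rule — add (not ((S implies R) or (not S implies (S iff P))) and (not S and Q)), (not S and P).
    (not ((S implies R) or (not S implies (S iff P))) and (not S and Q)): α-rule — add not ((S implies R) or (not S implies (S iff P))), (not S and Q).
    (not S and P): α-rule — add not S, P.
    not ((S implies R) or (not S implies (S iff P))): α-rule — add not (S implies R), not (not S implies (S iff P)).
    (not S and Q): α-rule — add not S, Q.
    not (S implies R): α-rule — add S, not R.
    × closes — contains both S and not S.
1 branch closed, 1 open.
Each open branch fixes some atoms; the unmentioned ones are free. Counting distinct full assignments: branch {Q=0, S=1} (R, P) contributes 4 new. Total: 4.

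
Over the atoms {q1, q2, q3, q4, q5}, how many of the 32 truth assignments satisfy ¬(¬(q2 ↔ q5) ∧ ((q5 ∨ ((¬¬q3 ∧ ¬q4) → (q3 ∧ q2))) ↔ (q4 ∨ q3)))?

Initial set: {T ¬(¬(q2 ↔ q5) ∧ ((q5 ∨ ((¬¬q3 ∧ ¬q4) → (q3 ∧ q2))) ↔ (q4 ∨ q3)))}.
T ¬(¬(q2 ↔ q5) ∧ ((q5 ∨ ((¬¬q3 ∧ ¬q4) → (q3 ∧ q2))) ↔ (q4 ∨ q3))): β-rule — branch into F ¬(q2 ↔ q5)  //  F ((q5 ∨ ((¬¬q3 ∧ ¬q4) → (q3 ∧ q2))) ↔ (q4 ∨ q3)).
  branch 1 (add F ¬(q2 ↔ q5)):
    F ¬(q2 ↔ q5): β-rule — branch into T q2, T q5  //  F q2, F q5.
      branch 1.1 (add T q2, T q5):
        ○ open, literals {q2=T, q5=T}.
      branch 1.2 (add F q2, F q5):
        ○ open, literals {q2=F, q5=F}.
  branch 2 (add F ((q5 ∨ ((¬¬q3 ∧ ¬q4) → (q3 ∧ q2))) ↔ (q4 ∨ q3))):
    F ((q5 ∨ ((¬¬q3 ∧ ¬q4) → (q3 ∧ q2))) ↔ (q4 ∨ q3)): β-rule — branch into T (q5 ∨ ((¬¬q3 ∧ ¬q4) → (q3 ∧ q2))), F (q4 ∨ q3)  //  F (q5 ∨ ((¬¬q3 ∧ ¬q4) → (q3 ∧ q2))), T (q4 ∨ q3).
      branch 2.1 (add T (q5 ∨ ((¬¬q3 ∧ ¬q4) → (q3 ∧ q2))), F (q4 ∨ q3)):
        F (q4 ∨ q3): α-rule — add F q4, F q3.
        T (q5 ∨ ((¬¬q3 ∧ ¬q4) → (q3 ∧ q2))): β-rule — branch into T q5  //  T ((¬¬q3 ∧ ¬q4) → (q3 ∧ q2)).
          branch 2.1.1 (add T q5):
            ○ open, literals {q3=F, q4=F, q5=T}.
          branch 2.1.2 (add T ((¬¬q3 ∧ ¬q4) → (q3 ∧ q2))):
            T ((¬¬q3 ∧ ¬q4) → (q3 ∧ q2)): β-rule — branch into F (¬¬q3 ∧ ¬q4)  //  T (q3 ∧ q2).
              branch 2.1.2.1 (add F (¬¬q3 ∧ ¬q4)):
                F (¬¬q3 ∧ ¬q4): β-rule — branch into F ¬¬q3  //  F ¬q4.
                  branch 2.1.2.1.1 (add F ¬¬q3):
                    F ¬¬q3: drop double negation, giving F q3.
                    ○ open, literals {q3=F, q4=F}.
                  branch 2.1.2.1.2 (add F ¬q4):
                    × closes — contains both q4 and ¬q4.
              branch 2.1.2.2 (add T (q3 ∧ q2)):
                T (q3 ∧ q2): α-rule — add T q3, T q2.
                × closes — contains both q3 and ¬q3.
      branch 2.2 (add F (q5 ∨ ((¬¬q3 ∧ ¬q4) → (q3 ∧ q2))), T (q4 ∨ q3)):
        F (q5 ∨ ((¬¬q3 ∧ ¬q4) → (q3 ∧ q2))): α-rule — add F q5, F ((¬¬q3 ∧ ¬q4) → (q3 ∧ q2)).
        F ((¬¬q3 ∧ ¬q4) → (q3 ∧ q2)): α-rule — add T (¬¬q3 ∧ ¬q4), F (q3 ∧ q2).
        T (¬¬q3 ∧ ¬q4): α-rule — add T ¬¬q3, T ¬q4.
        T ¬¬q3: drop double negation, giving T q3.
        T (q4 ∨ q3): β-rule — branch into T q4  //  T q3.
          branch 2.2.1 (add T q4):
            × closes — contains both q4 and ¬q4.
          branch 2.2.2 (add T q3):
            F (q3 ∧ q2): β-rule — branch into F q3  //  F q2.
              branch 2.2.2.1 (add F q3):
                × closes — contains both q3 and ¬q3.
              branch 2.2.2.2 (add F q2):
                ○ open, literals {q2=F, q3=T, q4=F, q5=F}.
4 branches closed, 5 open.
Each open branch fixes some atoms; the unmentioned ones are free. Counting distinct full assignments: branch {q2=T, q5=T} (q1, q3, q4) contributes 8 new; branch {q2=F, q5=F} (q1, q3, q4) contributes 8 new; branch {q3=F, q4=F, q5=T} (q1, q2) contributes 2 new; branch {q3=F, q4=F} (q1, q2, q5) contributes 2 new; branch {q2=F, q3=T, q4=F, q5=F} (q1) contributes 0 new. Total: 20.

20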